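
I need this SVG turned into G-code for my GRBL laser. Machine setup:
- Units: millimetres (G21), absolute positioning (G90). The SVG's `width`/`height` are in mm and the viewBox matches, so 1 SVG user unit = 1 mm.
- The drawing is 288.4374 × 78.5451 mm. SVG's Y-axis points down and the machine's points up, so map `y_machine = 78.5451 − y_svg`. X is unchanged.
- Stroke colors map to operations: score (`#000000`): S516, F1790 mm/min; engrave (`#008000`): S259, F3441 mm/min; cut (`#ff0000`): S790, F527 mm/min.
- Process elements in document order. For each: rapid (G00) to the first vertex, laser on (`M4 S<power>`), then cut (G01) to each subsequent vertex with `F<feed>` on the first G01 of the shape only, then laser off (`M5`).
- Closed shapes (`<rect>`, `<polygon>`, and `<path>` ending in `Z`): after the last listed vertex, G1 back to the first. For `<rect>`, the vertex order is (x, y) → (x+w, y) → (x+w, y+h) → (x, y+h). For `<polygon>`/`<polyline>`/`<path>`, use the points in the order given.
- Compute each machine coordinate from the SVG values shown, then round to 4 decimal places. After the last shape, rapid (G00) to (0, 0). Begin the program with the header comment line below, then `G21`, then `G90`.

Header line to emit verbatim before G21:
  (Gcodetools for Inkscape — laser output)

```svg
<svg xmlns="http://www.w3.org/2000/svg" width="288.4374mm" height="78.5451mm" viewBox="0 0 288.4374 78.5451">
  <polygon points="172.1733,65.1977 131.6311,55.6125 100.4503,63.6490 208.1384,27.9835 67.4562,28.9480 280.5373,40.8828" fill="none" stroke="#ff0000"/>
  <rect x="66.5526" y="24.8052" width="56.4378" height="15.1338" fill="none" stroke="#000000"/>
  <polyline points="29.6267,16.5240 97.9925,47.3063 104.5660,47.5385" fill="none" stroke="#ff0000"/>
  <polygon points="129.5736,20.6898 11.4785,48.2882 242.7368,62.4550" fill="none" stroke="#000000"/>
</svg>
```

(Gcodetools for Inkscape — laser output)
G21
G90
G00 X172.1733 Y13.3474
M4 S790
G01 X131.6311 Y22.9326 F527
G01 X100.4503 Y14.8961
G01 X208.1384 Y50.5616
G01 X67.4562 Y49.5971
G01 X280.5373 Y37.6623
G01 X172.1733 Y13.3474
M5
G00 X66.5526 Y53.7399
M4 S516
G01 X122.9904 Y53.7399 F1790
G01 X122.9904 Y38.6061
G01 X66.5526 Y38.6061
G01 X66.5526 Y53.7399
M5
G00 X29.6267 Y62.0211
M4 S790
G01 X97.9925 Y31.2388 F527
G01 X104.5660 Y31.0066
M5
G00 X129.5736 Y57.8553
M4 S516
G01 X11.4785 Y30.2569 F1790
G01 X242.7368 Y16.0901
G01 X129.5736 Y57.8553
M5
G00 X0.0000 Y0.0000

viewBox `0 0 288.4374 78.5451` with mm width/height → 1 unit = 1 mm. Flip: y_m = 78.5451 − y_svg.

**Shape 1** — `<polygon>` closed polygon, stroke `#ff0000` → cut (S790, F527). Machine vertices: (172.1733,13.3474) → (131.6311,22.9326) → (100.4503,14.8961) → (208.1384,50.5616) → (67.4562,49.5971) → (280.5373,37.6623) → (172.1733,13.3474). Closed: final G1 returns to the first vertex.

**Shape 2** — `<rect>` rectangle, stroke `#000000` → score (S516, F1790). Machine vertices: (66.5526,53.7399) → (122.9904,53.7399) → (122.9904,38.6061) → (66.5526,38.6061) → (66.5526,53.7399). Closed: final G1 returns to the first vertex.

**Shape 3** — `<polyline>` open polyline, stroke `#ff0000` → cut (S790, F527). Machine vertices: (29.6267,62.0211) → (97.9925,31.2388) → (104.5660,31.0066). Open path.

**Shape 4** — `<polygon>` closed polygon, stroke `#000000` → score (S516, F1790). Machine vertices: (129.5736,57.8553) → (11.4785,30.2569) → (242.7368,16.0901) → (129.5736,57.8553). Closed: final G1 returns to the first vertex.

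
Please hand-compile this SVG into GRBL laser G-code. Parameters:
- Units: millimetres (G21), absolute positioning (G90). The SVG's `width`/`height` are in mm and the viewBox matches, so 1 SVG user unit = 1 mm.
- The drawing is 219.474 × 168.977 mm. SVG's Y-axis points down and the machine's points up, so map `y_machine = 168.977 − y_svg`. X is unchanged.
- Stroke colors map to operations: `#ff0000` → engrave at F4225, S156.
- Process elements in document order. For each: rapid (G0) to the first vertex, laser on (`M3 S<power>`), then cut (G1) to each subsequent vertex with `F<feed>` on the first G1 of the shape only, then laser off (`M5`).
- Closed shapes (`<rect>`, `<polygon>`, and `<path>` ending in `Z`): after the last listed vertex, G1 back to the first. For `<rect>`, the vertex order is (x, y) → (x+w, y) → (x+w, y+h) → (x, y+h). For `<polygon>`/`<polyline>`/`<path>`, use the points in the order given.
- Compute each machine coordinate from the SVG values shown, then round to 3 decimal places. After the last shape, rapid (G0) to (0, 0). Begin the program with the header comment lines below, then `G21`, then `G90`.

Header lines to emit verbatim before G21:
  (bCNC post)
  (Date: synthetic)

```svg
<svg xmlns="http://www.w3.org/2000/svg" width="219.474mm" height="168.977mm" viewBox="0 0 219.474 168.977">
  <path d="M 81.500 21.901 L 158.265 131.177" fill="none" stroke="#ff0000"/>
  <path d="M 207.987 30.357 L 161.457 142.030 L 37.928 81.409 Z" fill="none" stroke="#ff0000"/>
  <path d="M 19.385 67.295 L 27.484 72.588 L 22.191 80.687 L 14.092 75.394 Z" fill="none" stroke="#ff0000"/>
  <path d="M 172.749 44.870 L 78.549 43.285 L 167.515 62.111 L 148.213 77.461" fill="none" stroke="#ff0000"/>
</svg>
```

(bCNC post)
(Date: synthetic)
G21
G90
G0 X81.500 Y147.076
M3 S156
G1 X158.265 Y37.800 F4225
M5
G0 X207.987 Y138.620
M3 S156
G1 X161.457 Y26.947 F4225
G1 X37.928 Y87.568
G1 X207.987 Y138.620
M5
G0 X19.385 Y101.682
M3 S156
G1 X27.484 Y96.389 F4225
G1 X22.191 Y88.290
G1 X14.092 Y93.583
G1 X19.385 Y101.682
M5
G0 X172.749 Y124.107
M3 S156
G1 X78.549 Y125.692 F4225
G1 X167.515 Y106.866
G1 X148.213 Y91.516
M5
G0 X0.000 Y0.000

Since the viewBox matches the mm dimensions, user units are millimetres directly. The only transform is the Y-flip y_m = 168.977 − y_svg.

Shape 1 is a line segment drawn with `<path>`. Its stroke #ff0000 means engrave at S156, F4225. After flipping Y the toolpath is (81.500,147.076) → (158.265,37.800).

Shape 2 is a closed polygon drawn with `<path>`. Its stroke #ff0000 means engrave at S156, F4225. After flipping Y the toolpath is (207.987,138.620) → (161.457,26.947) → (37.928,87.568) → (207.987,138.620), returning to the start.

Shape 3 is a regular polygon drawn with `<path>`. Its stroke #ff0000 means engrave at S156, F4225. After flipping Y the toolpath is (19.385,101.682) → (27.484,96.389) → (22.191,88.290) → (14.092,93.583) → (19.385,101.682), returning to the start.

Shape 4 is a open polyline drawn with `<path>`. Its stroke #ff0000 means engrave at S156, F4225. After flipping Y the toolpath is (172.749,124.107) → (78.549,125.692) → (167.515,106.866) → (148.213,91.516).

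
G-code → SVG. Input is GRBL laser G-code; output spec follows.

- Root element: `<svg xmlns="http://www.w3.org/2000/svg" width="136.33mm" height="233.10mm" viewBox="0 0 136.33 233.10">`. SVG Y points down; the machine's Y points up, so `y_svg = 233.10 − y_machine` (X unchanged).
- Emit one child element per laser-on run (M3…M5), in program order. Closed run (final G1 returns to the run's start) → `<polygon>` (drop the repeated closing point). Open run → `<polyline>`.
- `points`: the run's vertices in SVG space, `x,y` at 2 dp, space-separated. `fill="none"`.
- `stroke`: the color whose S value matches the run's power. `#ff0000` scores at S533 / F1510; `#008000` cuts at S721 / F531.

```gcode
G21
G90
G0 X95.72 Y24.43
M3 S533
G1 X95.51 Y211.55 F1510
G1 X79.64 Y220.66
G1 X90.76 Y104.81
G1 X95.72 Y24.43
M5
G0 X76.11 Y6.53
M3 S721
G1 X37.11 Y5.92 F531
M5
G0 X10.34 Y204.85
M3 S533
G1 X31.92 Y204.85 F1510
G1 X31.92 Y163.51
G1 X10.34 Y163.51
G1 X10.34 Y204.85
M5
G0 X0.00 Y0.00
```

<svg xmlns="http://www.w3.org/2000/svg" width="136.33mm" height="233.10mm" viewBox="0 0 136.33 233.10">
  <polygon points="95.72,208.67 95.51,21.55 79.64,12.44 90.76,128.29" fill="none" stroke="#ff0000"/>
  <polyline points="76.11,226.57 37.11,227.18" fill="none" stroke="#008000"/>
  <polygon points="10.34,28.25 31.92,28.25 31.92,69.59 10.34,69.59" fill="none" stroke="#ff0000"/>
</svg>

Each laser-on run becomes one SVG element. Flip Y back into SVG space with y_svg = 233.10 − y_machine.

Run 1: the run's S533 means `#ff0000` (score). The run returns to its start, so emit a `<polygon>` with points (Y-flipped): 95.72,208.67 95.51,21.55 79.64,12.44 90.76,128.29.

Run 2: S721 ⇒ cut layer `#008000`. The run is open, so emit a `<polyline>` with points (Y-flipped): 76.11,226.57 37.11,227.18.

Run 3: power S533 maps to stroke `#ff0000` (score). The run returns to its start, so emit a `<polygon>` with points (Y-flipped): 10.34,28.25 31.92,28.25 31.92,69.59 10.34,69.59.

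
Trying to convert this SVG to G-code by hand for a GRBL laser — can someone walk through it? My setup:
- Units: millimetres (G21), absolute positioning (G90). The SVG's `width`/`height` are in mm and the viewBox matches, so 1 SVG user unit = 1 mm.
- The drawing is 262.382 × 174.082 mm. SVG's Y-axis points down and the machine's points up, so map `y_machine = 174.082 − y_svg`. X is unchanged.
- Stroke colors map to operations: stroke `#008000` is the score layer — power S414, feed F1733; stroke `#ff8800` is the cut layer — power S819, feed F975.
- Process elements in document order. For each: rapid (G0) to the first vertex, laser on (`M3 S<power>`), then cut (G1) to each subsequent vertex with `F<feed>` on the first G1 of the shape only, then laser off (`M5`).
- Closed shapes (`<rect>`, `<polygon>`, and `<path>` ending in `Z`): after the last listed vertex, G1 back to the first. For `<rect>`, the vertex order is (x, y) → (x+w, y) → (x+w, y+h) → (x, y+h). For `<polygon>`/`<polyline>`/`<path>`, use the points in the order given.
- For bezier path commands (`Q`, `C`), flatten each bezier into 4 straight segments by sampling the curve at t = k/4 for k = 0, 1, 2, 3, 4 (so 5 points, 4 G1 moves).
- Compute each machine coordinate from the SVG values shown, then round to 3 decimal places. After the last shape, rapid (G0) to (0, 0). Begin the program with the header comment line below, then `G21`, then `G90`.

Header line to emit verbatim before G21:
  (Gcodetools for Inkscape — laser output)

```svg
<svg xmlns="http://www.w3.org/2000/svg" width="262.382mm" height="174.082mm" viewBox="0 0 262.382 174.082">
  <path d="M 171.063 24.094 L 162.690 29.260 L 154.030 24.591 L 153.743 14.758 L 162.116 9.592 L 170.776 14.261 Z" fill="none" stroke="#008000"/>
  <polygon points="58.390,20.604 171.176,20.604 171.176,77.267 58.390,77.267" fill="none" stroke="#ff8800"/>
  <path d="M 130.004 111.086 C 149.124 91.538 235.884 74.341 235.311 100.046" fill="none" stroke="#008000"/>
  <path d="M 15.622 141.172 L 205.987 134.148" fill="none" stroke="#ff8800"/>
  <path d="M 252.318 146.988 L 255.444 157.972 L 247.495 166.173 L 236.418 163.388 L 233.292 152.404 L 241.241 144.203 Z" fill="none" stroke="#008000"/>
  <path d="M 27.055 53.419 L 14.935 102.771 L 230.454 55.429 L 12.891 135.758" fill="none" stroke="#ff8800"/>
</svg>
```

Since the viewBox matches the mm dimensions, user units are millimetres directly. The only transform is the Y-flip y_m = 174.082 − y_svg.

Shape 1 is a regular polygon drawn with `<path>`. Its stroke #008000 means score at S414, F1733. After flipping Y the toolpath is (171.063,149.988) → (162.690,144.822) → (154.030,149.491) → (153.743,159.324) → (162.116,164.490) → (170.776,159.821) → (171.063,149.988), returning to the start.

Shape 2 is a rectangle drawn with `<polygon>`. Its stroke #ff8800 means cut at S819, F975. After flipping Y the toolpath is (58.390,153.478) → (171.176,153.478) → (171.176,96.815) → (58.390,96.815) → (58.390,153.478), returning to the start.

Shape 3 is a cubic bezier drawn with `<path>`. Its stroke #008000 means score at S414, F1733. After flipping Y the toolpath is (130.004,62.996) → (154.605,76.583) → (190.042,85.486) → (221.787,85.904) → (235.311,74.036).

Shape 4 is a line segment drawn with `<path>`. Its stroke #ff8800 means cut at S819, F975. After flipping Y the toolpath is (15.622,32.910) → (205.987,39.934).

Shape 5 is a regular polygon drawn with `<path>`. Its stroke #008000 means score at S414, F1733. After flipping Y the toolpath is (252.318,27.094) → (255.444,16.110) → (247.495,7.909) → (236.418,10.694) → (233.292,21.678) → (241.241,29.879) → (252.318,27.094), returning to the start.

Shape 6 is a open polyline drawn with `<path>`. Its stroke #ff8800 means cut at S819, F975. After flipping Y the toolpath is (27.055,120.663) → (14.935,71.311) → (230.454,118.653) → (12.891,38.324).

(Gcodetools for Inkscape — laser output)
G21
G90
G0 X171.063 Y149.988
M3 S414
G1 X162.690 Y144.822 F1733
G1 X154.030 Y149.491
G1 X153.743 Y159.324
G1 X162.116 Y164.490
G1 X170.776 Y159.821
G1 X171.063 Y149.988
M5
G0 X58.390 Y153.478
M3 S819
G1 X171.176 Y153.478 F975
G1 X171.176 Y96.815
G1 X58.390 Y96.815
G1 X58.390 Y153.478
M5
G0 X130.004 Y62.996
M3 S414
G1 X154.605 Y76.583 F1733
G1 X190.042 Y85.486
G1 X221.787 Y85.904
G1 X235.311 Y74.036
M5
G0 X15.622 Y32.910
M3 S819
G1 X205.987 Y39.934 F975
M5
G0 X252.318 Y27.094
M3 S414
G1 X255.444 Y16.110 F1733
G1 X247.495 Y7.909
G1 X236.418 Y10.694
G1 X233.292 Y21.678
G1 X241.241 Y29.879
G1 X252.318 Y27.094
M5
G0 X27.055 Y120.663
M3 S819
G1 X14.935 Y71.311 F975
G1 X230.454 Y118.653
G1 X12.891 Y38.324
M5
G0 X0.000 Y0.000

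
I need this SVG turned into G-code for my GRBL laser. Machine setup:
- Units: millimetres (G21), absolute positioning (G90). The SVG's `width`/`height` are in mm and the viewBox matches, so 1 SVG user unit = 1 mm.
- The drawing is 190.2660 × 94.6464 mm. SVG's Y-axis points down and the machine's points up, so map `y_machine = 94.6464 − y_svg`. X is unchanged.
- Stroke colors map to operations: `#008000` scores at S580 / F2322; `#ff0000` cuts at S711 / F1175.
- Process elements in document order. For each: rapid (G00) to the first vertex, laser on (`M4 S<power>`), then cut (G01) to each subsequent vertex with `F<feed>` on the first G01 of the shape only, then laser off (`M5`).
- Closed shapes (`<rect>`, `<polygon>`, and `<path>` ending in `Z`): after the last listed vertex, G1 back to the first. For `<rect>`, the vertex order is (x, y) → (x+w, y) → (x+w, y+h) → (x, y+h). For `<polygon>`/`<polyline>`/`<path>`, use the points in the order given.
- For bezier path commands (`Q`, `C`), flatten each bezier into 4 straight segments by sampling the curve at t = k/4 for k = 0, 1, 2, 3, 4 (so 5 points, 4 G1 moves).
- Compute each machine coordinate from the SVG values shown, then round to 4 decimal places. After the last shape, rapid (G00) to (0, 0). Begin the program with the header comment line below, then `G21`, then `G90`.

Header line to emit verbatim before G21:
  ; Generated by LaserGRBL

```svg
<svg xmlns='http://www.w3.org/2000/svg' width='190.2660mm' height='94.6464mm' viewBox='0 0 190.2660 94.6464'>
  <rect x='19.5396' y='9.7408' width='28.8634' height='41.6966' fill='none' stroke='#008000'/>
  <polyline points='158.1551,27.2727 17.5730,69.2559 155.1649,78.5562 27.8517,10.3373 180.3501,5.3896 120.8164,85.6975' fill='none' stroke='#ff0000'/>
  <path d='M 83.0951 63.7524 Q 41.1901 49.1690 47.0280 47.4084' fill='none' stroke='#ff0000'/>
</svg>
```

; Generated by LaserGRBL
G21
G90
G00 X19.5396 Y84.9056
M4 S580
G01 X48.4030 Y84.9056 F2322
G01 X48.4030 Y43.2090
G01 X19.5396 Y43.2090
G01 X19.5396 Y84.9056
M5
G00 X158.1551 Y67.3737
M4 S711
G01 X17.5730 Y25.3905 F1175
G01 X155.1649 Y16.0902
G01 X27.8517 Y84.3091
G01 X180.3501 Y89.2568
G01 X120.8164 Y8.9489
M5
G00 X83.0951 Y30.8940
M4 S711
G01 X65.1265 Y37.3843 F1175
G01 X53.1258 Y42.2717
G01 X47.0930 Y45.5563
G01 X47.0280 Y47.2380
M5
G00 X0.0000 Y0.0000

Since the viewBox matches the mm dimensions, user units are millimetres directly. The only transform is the Y-flip y_m = 94.6464 − y_svg.

Shape 1 is a rectangle drawn with `<rect>`. Its stroke #008000 means score at S580, F2322. After flipping Y the toolpath is (19.5396,84.9056) → (48.4030,84.9056) → (48.4030,43.2090) → (19.5396,43.2090) → (19.5396,84.9056), returning to the start.

Shape 2 is a open polyline drawn with `<polyline>`. Its stroke #ff0000 means cut at S711, F1175. After flipping Y the toolpath is (158.1551,67.3737) → (17.5730,25.3905) → (155.1649,16.0902) → (27.8517,84.3091) → (180.3501,89.2568) → (120.8164,8.9489).

Shape 3 is a quadratic bezier drawn with `<path>`. Its stroke #ff0000 means cut at S711, F1175. After flipping Y the toolpath is (83.0951,30.8940) → (65.1265,37.3843) → (53.1258,42.2717) → (47.0930,45.5563) → (47.0280,47.2380).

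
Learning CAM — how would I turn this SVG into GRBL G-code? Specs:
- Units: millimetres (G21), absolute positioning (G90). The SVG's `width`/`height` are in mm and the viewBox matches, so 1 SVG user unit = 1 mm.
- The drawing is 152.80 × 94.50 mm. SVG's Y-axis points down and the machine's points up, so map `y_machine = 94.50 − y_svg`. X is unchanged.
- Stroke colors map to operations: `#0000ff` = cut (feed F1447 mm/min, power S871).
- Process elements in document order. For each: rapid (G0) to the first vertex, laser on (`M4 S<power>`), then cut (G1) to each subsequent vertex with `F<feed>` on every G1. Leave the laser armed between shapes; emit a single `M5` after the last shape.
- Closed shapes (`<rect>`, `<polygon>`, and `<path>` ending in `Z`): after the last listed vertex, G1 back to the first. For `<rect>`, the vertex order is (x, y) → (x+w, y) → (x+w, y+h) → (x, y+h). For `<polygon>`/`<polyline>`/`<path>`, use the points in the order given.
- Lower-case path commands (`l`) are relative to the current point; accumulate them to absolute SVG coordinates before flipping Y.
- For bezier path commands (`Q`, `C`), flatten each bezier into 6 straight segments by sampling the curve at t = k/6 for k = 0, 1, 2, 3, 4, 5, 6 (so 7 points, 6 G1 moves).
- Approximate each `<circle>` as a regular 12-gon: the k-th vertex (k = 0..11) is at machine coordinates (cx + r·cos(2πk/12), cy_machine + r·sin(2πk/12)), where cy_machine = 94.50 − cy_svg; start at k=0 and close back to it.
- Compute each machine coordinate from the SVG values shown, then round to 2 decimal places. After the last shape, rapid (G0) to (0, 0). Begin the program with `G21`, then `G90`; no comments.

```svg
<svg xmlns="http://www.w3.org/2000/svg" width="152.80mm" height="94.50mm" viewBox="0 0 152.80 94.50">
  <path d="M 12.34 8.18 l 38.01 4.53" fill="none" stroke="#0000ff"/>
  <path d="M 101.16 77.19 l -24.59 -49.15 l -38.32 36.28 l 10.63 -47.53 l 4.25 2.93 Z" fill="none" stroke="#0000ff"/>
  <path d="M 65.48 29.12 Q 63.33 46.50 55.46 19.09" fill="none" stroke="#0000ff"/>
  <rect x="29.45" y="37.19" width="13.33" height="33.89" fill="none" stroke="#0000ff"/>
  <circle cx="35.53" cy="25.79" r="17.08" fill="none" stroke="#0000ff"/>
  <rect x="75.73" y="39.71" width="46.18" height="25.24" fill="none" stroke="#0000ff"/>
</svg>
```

1 u = 1 mm; y_m = 94.50 − y.

[1] `<path>` line segment, #0000ff→cut S871 F1447: (12.34,86.32) → (50.35,81.79)

[2] `<path>` closed polygon, #0000ff→cut S871 F1447: (101.16,17.31) → (76.57,66.46) → (38.25,30.18) → (48.88,77.71) → (53.13,74.78) → (101.16,17.31) (closed)

[3] `<path>` quadratic bezier, #0000ff→cut S871 F1447: (65.48,65.38) → (64.60,60.83) → (63.41,58.77) → (61.90,59.20) → (60.07,62.11) → (57.92,67.52) → (55.46,75.41)

[4] `<rect>` rectangle, #0000ff→cut S871 F1447: (29.45,57.31) → (42.78,57.31) → (42.78,23.42) → (29.45,23.42) → (29.45,57.31) (closed)

[5] `<circle>` circle, #0000ff→cut S871 F1447: (52.61,68.71) → (50.32,77.25) → (44.07,83.50) → (35.53,85.79) → (26.99,83.50) → (20.74,77.25) → (18.45,68.71) → (20.74,60.17) → (26.99,53.92) → (35.53,51.63) → (44.07,53.92) → (50.32,60.17) → (52.61,68.71) (closed)

[6] `<rect>` rectangle, #0000ff→cut S871 F1447: (75.73,54.79) → (121.91,54.79) → (121.91,29.55) → (75.73,29.55) → (75.73,54.79) (closed)

G21
G90
G0 X12.34 Y86.32
M4 S871
G1 X50.35 Y81.79 F1447
G0 X101.16 Y17.31
M4 S871
G1 X76.57 Y66.46 F1447
G1 X38.25 Y30.18 F1447
G1 X48.88 Y77.71 F1447
G1 X53.13 Y74.78 F1447
G1 X101.16 Y17.31 F1447
G0 X65.48 Y65.38
M4 S871
G1 X64.60 Y60.83 F1447
G1 X63.41 Y58.77 F1447
G1 X61.90 Y59.20 F1447
G1 X60.07 Y62.11 F1447
G1 X57.92 Y67.52 F1447
G1 X55.46 Y75.41 F1447
G0 X29.45 Y57.31
M4 S871
G1 X42.78 Y57.31 F1447
G1 X42.78 Y23.42 F1447
G1 X29.45 Y23.42 F1447
G1 X29.45 Y57.31 F1447
G0 X52.61 Y68.71
M4 S871
G1 X50.32 Y77.25 F1447
G1 X44.07 Y83.50 F1447
G1 X35.53 Y85.79 F1447
G1 X26.99 Y83.50 F1447
G1 X20.74 Y77.25 F1447
G1 X18.45 Y68.71 F1447
G1 X20.74 Y60.17 F1447
G1 X26.99 Y53.92 F1447
G1 X35.53 Y51.63 F1447
G1 X44.07 Y53.92 F1447
G1 X50.32 Y60.17 F1447
G1 X52.61 Y68.71 F1447
G0 X75.73 Y54.79
M4 S871
G1 X121.91 Y54.79 F1447
G1 X121.91 Y29.55 F1447
G1 X75.73 Y29.55 F1447
G1 X75.73 Y54.79 F1447
M5
G0 X0.00 Y0.00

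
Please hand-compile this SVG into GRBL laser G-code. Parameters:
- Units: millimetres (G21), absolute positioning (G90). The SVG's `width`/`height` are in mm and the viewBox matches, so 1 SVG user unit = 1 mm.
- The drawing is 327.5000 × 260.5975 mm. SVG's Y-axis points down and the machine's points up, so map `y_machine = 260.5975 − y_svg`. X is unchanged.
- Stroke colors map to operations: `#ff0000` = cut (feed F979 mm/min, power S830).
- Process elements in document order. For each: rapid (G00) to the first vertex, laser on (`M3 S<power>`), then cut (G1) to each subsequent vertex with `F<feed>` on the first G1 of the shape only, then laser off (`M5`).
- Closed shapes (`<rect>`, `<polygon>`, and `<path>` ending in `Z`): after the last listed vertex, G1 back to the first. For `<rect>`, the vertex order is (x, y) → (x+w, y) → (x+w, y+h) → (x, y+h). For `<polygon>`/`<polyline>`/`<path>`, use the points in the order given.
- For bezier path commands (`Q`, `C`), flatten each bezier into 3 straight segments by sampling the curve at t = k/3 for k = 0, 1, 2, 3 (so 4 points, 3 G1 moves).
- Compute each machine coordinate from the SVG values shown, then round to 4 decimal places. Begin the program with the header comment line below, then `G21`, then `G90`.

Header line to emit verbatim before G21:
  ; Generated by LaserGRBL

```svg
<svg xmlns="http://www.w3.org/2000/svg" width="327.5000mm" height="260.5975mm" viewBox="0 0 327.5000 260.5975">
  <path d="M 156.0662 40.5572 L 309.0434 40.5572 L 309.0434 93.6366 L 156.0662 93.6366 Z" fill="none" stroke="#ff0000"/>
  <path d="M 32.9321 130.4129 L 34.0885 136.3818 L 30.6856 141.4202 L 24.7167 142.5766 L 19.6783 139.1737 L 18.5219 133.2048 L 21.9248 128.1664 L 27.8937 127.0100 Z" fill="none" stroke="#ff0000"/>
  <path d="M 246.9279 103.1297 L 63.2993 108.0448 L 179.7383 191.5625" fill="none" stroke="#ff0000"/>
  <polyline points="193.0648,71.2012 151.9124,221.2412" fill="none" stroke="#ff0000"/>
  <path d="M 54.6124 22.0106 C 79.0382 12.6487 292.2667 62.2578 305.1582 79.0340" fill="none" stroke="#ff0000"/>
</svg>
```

; Generated by LaserGRBL
G21
G90
G00 X156.0662 Y220.0403
M3 S830
G1 X309.0434 Y220.0403 F979
G1 X309.0434 Y166.9609
G1 X156.0662 Y166.9609
G1 X156.0662 Y220.0403
M5
G00 X32.9321 Y130.1846
M3 S830
G1 X34.0885 Y124.2157 F979
G1 X30.6856 Y119.1773
G1 X24.7167 Y118.0209
G1 X19.6783 Y121.4238
G1 X18.5219 Y127.3927
G1 X21.9248 Y132.4311
G1 X27.8937 Y133.5875
G1 X32.9321 Y130.1846
M5
G00 X246.9279 Y157.4678
M3 S830
G1 X63.2993 Y152.5527 F979
G1 X179.7383 Y69.0350
M5
G00 X193.0648 Y189.3963
M3 S830
G1 X151.9124 Y39.3563 F979
M5
G00 X54.6124 Y238.5869
M3 S830
G1 X127.5599 Y231.6919 F979
G1 X239.9003 Y205.8839
G1 X305.1582 Y181.5635
M5

1 u = 1 mm; y_m = 260.5975 − y.

[1] `<path>` rectangle, #ff0000→cut S830 F979: (156.0662,220.0403) → (309.0434,220.0403) → (309.0434,166.9609) → (156.0662,166.9609) → (156.0662,220.0403) (closed)

[2] `<path>` regular polygon, #ff0000→cut S830 F979: (32.9321,130.1846) → (34.0885,124.2157) → (30.6856,119.1773) → (24.7167,118.0209) → (19.6783,121.4238) → (18.5219,127.3927) → (21.9248,132.4311) → (27.8937,133.5875) → (32.9321,130.1846) (closed)

[3] `<path>` open polyline, #ff0000→cut S830 F979: (246.9279,157.4678) → (63.2993,152.5527) → (179.7383,69.0350)

[4] `<polyline>` line segment, #ff0000→cut S830 F979: (193.0648,189.3963) → (151.9124,39.3563)

[5] `<path>` cubic bezier, #ff0000→cut S830 F979: (54.6124,238.5869) → (127.5599,231.6919) → (239.9003,205.8839) → (305.1582,181.5635)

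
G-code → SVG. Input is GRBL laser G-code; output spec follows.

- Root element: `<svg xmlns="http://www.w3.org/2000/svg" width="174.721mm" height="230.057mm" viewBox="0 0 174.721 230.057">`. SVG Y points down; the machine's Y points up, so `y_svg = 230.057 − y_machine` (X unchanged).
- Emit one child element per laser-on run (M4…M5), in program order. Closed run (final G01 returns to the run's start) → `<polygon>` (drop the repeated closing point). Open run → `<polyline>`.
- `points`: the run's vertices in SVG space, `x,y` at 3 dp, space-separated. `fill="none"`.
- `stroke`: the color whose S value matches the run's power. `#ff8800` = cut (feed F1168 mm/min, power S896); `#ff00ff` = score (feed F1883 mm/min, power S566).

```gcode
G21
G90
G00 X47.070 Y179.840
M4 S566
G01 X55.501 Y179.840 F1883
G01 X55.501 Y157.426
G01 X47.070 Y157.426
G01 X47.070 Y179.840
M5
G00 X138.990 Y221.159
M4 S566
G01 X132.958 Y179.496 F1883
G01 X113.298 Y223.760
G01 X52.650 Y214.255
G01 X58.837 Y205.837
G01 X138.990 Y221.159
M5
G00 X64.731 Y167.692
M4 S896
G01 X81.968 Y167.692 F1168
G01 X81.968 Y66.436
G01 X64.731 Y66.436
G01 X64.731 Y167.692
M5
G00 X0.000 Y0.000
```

Each laser-on run becomes one SVG element. Flip Y back into SVG space with y_svg = 230.057 − y_machine.

Run 1: the run's S566 means `#ff00ff` (score). The run returns to its start, so emit a `<polygon>` with points (Y-flipped): 47.070,50.217 55.501,50.217 55.501,72.631 47.070,72.631.

Run 2: the run's S566 means `#ff00ff` (score). The run returns to its start, so emit a `<polygon>` with points (Y-flipped): 138.990,8.898 132.958,50.561 113.298,6.297 52.650,15.802 58.837,24.220.

Run 3: S896 ⇒ cut layer `#ff8800`. The run returns to its start, so emit a `<polygon>` with points (Y-flipped): 64.731,62.365 81.968,62.365 81.968,163.621 64.731,163.621.

<svg xmlns="http://www.w3.org/2000/svg" width="174.721mm" height="230.057mm" viewBox="0 0 174.721 230.057">
  <polygon points="47.070,50.217 55.501,50.217 55.501,72.631 47.070,72.631" fill="none" stroke="#ff00ff"/>
  <polygon points="138.990,8.898 132.958,50.561 113.298,6.297 52.650,15.802 58.837,24.220" fill="none" stroke="#ff00ff"/>
  <polygon points="64.731,62.365 81.968,62.365 81.968,163.621 64.731,163.621" fill="none" stroke="#ff8800"/>
</svg>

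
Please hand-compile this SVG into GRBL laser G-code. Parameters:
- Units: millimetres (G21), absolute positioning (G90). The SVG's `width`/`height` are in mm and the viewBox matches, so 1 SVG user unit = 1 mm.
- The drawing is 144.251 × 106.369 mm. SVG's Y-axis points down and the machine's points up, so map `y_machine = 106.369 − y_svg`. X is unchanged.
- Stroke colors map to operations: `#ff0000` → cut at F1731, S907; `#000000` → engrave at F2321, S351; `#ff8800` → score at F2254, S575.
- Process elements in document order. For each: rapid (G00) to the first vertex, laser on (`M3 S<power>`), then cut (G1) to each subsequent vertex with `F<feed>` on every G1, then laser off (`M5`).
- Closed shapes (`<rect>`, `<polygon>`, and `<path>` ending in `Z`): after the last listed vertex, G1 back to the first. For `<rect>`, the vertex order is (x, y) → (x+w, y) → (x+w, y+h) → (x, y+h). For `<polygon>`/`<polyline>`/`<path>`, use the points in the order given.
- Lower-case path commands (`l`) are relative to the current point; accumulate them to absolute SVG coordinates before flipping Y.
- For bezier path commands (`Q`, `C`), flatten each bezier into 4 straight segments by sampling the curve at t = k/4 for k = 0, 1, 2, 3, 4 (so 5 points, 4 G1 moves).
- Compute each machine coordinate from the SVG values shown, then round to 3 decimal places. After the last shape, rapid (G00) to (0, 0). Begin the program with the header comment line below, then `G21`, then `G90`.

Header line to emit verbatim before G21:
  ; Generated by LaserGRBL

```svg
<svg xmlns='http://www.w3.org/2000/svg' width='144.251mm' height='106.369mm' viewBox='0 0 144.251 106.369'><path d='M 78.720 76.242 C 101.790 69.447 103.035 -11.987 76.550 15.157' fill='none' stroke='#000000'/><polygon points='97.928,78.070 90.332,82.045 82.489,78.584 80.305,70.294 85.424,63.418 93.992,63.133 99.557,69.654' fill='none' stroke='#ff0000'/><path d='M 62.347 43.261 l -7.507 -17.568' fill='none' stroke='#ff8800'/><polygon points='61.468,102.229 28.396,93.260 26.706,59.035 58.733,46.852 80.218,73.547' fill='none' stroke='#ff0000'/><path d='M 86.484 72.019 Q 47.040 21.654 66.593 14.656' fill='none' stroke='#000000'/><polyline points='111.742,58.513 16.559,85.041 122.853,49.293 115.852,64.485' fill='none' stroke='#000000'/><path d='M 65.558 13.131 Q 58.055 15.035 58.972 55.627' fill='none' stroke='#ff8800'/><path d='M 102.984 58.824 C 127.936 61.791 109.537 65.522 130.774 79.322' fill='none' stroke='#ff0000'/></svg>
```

viewBox `0 0 144.251 106.369` with mm width/height → 1 unit = 1 mm. Flip: y_m = 106.369 − y_svg.

**Shape 1** — `<path>` cubic bezier, stroke `#000000` → engrave (S351, F2321). Control points (SVG): P0=(78.720,76.242), P1=(101.790,69.447), P2=(103.035,-11.987), P3=(76.550,15.157); sampled at t=k/4. Machine vertices: (78.720,30.127) → (91.838,46.355) → (96.218,73.397) → (91.307,94.074) → (76.550,91.212). Open path.

**Shape 2** — `<polygon>` regular polygon, stroke `#ff0000` → cut (S907, F1731). Machine vertices: (97.928,28.299) → (90.332,24.324) → (82.489,27.785) → (80.305,36.075) → (85.424,42.951) → (93.992,43.236) → (99.557,36.715) → (97.928,28.299). Closed: final G1 returns to the first vertex.

**Shape 3** — `<path>` line segment, stroke `#ff8800` → score (S575, F2254). Machine vertices: (62.347,63.108) → (54.840,80.676). Open path.

**Shape 4** — `<polygon>` regular polygon, stroke `#ff0000` → cut (S907, F1731). Machine vertices: (61.468,4.140) → (28.396,13.109) → (26.706,47.334) → (58.733,59.517) → (80.218,32.822) → (61.468,4.140). Closed: final G1 returns to the first vertex.

**Shape 5** — `<path>` quadratic bezier, stroke `#000000` → engrave (S351, F2321). Control points (SVG): P0=(86.484,72.019), P1=(47.040,21.654), P2=(66.593,14.656); sampled at t=k/4. Machine vertices: (86.484,34.350) → (70.449,56.822) → (61.789,73.873) → (60.504,85.504) → (66.593,91.713). Open path.

**Shape 6** — `<polyline>` open polyline, stroke `#000000` → engrave (S351, F2321). Machine vertices: (111.742,47.856) → (16.559,21.328) → (122.853,57.076) → (115.852,41.884). Open path.

**Shape 7** — `<path>` quadratic bezier, stroke `#ff8800` → score (S575, F2254). Control points (SVG): P0=(65.558,13.131), P1=(58.055,15.035), P2=(58.972,55.627); sampled at t=k/4. Machine vertices: (65.558,93.238) → (62.333,89.868) → (60.160,81.662) → (59.040,68.620) → (58.972,50.742). Open path.

**Shape 8** — `<path>` cubic bezier, stroke `#ff0000` → cut (S907, F1731). Control points (SVG): P0=(102.984,58.824), P1=(127.936,61.791), P2=(109.537,65.522), P3=(130.774,79.322); sampled at t=k/4. Machine vertices: (102.984,47.545) → (114.866,45.031) → (118.272,41.358) → (120.981,35.654) → (130.774,27.047). Open path.

; Generated by LaserGRBL
G21
G90
G00 X78.720 Y30.127
M3 S351
G1 X91.838 Y46.355 F2321
G1 X96.218 Y73.397 F2321
G1 X91.307 Y94.074 F2321
G1 X76.550 Y91.212 F2321
M5
G00 X97.928 Y28.299
M3 S907
G1 X90.332 Y24.324 F1731
G1 X82.489 Y27.785 F1731
G1 X80.305 Y36.075 F1731
G1 X85.424 Y42.951 F1731
G1 X93.992 Y43.236 F1731
G1 X99.557 Y36.715 F1731
G1 X97.928 Y28.299 F1731
M5
G00 X62.347 Y63.108
M3 S575
G1 X54.840 Y80.676 F2254
M5
G00 X61.468 Y4.140
M3 S907
G1 X28.396 Y13.109 F1731
G1 X26.706 Y47.334 F1731
G1 X58.733 Y59.517 F1731
G1 X80.218 Y32.822 F1731
G1 X61.468 Y4.140 F1731
M5
G00 X86.484 Y34.350
M3 S351
G1 X70.449 Y56.822 F2321
G1 X61.789 Y73.873 F2321
G1 X60.504 Y85.504 F2321
G1 X66.593 Y91.713 F2321
M5
G00 X111.742 Y47.856
M3 S351
G1 X16.559 Y21.328 F2321
G1 X122.853 Y57.076 F2321
G1 X115.852 Y41.884 F2321
M5
G00 X65.558 Y93.238
M3 S575
G1 X62.333 Y89.868 F2254
G1 X60.160 Y81.662 F2254
G1 X59.040 Y68.620 F2254
G1 X58.972 Y50.742 F2254
M5
G00 X102.984 Y47.545
M3 S907
G1 X114.866 Y45.031 F1731
G1 X118.272 Y41.358 F1731
G1 X120.981 Y35.654 F1731
G1 X130.774 Y27.047 F1731
M5
G00 X0.000 Y0.000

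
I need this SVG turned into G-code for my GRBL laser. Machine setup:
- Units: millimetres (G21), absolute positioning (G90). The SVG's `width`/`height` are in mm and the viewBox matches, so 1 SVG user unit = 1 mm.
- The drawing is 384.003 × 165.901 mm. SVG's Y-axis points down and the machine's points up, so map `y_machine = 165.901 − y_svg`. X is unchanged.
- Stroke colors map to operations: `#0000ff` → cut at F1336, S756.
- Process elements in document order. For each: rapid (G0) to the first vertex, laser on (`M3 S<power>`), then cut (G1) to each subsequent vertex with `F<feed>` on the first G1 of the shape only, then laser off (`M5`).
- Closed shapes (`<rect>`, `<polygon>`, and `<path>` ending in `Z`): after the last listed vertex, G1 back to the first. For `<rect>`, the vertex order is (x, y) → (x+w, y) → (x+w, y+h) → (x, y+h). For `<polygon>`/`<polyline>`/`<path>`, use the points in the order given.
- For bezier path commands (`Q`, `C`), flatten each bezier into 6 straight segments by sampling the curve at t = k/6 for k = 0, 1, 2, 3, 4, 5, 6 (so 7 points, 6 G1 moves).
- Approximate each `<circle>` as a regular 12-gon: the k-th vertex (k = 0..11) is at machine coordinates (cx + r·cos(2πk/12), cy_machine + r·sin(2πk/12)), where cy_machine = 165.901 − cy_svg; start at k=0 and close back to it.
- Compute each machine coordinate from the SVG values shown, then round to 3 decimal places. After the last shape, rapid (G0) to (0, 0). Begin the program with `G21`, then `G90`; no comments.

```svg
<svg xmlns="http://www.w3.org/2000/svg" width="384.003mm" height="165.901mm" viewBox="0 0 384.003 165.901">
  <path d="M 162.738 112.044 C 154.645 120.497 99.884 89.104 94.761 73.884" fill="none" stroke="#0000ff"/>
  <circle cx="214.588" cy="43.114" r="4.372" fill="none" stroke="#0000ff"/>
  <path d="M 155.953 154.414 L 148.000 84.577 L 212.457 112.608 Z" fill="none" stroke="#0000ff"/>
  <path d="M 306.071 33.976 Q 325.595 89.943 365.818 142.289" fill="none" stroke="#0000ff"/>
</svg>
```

G21
G90
G0 X162.738 Y53.857
M3 S756
G1 X155.248 Y52.692 F1336
G1 X142.656 Y56.611
G1 X127.636 Y64.060
G1 X112.863 Y73.481
G1 X101.013 Y83.319
G1 X94.761 Y92.017
M5
G0 X218.960 Y122.787
M3 S756
G1 X218.374 Y124.973 F1336
G1 X216.774 Y126.573
G1 X214.588 Y127.159
G1 X212.402 Y126.573
G1 X210.802 Y124.973
G1 X210.216 Y122.787
G1 X210.802 Y120.601
G1 X212.402 Y119.001
G1 X214.588 Y118.415
G1 X216.774 Y119.001
G1 X218.374 Y120.601
G1 X218.960 Y122.787
M5
G0 X155.953 Y11.487
M3 S756
G1 X148.000 Y81.324 F1336
G1 X212.457 Y53.293
G1 X155.953 Y11.487
M5
G0 X306.071 Y131.925
M3 S756
G1 X313.154 Y113.370 F1336
G1 X321.387 Y95.016
G1 X330.770 Y76.863
G1 X341.303 Y58.912
G1 X352.985 Y41.161
G1 X365.818 Y23.612
M5
G0 X0.000 Y0.000

1 u = 1 mm; y_m = 165.901 − y.

[1] `<path>` cubic bezier, #0000ff→cut S756 F1336: (162.738,53.857) → (155.248,52.692) → (142.656,56.611) → (127.636,64.060) → (112.863,73.481) → (101.013,83.319) → (94.761,92.017)

[2] `<circle>` circle, #0000ff→cut S756 F1336: (218.960,122.787) → (218.374,124.973) → (216.774,126.573) → (214.588,127.159) → (212.402,126.573) → (210.802,124.973) → (210.216,122.787) → (210.802,120.601) → (212.402,119.001) → (214.588,118.415) → (216.774,119.001) → (218.374,120.601) → (218.960,122.787) (closed)

[3] `<path>` regular polygon, #0000ff→cut S756 F1336: (155.953,11.487) → (148.000,81.324) → (212.457,53.293) → (155.953,11.487) (closed)

[4] `<path>` quadratic bezier, #0000ff→cut S756 F1336: (306.071,131.925) → (313.154,113.370) → (321.387,95.016) → (330.770,76.863) → (341.303,58.912) → (352.985,41.161) → (365.818,23.612)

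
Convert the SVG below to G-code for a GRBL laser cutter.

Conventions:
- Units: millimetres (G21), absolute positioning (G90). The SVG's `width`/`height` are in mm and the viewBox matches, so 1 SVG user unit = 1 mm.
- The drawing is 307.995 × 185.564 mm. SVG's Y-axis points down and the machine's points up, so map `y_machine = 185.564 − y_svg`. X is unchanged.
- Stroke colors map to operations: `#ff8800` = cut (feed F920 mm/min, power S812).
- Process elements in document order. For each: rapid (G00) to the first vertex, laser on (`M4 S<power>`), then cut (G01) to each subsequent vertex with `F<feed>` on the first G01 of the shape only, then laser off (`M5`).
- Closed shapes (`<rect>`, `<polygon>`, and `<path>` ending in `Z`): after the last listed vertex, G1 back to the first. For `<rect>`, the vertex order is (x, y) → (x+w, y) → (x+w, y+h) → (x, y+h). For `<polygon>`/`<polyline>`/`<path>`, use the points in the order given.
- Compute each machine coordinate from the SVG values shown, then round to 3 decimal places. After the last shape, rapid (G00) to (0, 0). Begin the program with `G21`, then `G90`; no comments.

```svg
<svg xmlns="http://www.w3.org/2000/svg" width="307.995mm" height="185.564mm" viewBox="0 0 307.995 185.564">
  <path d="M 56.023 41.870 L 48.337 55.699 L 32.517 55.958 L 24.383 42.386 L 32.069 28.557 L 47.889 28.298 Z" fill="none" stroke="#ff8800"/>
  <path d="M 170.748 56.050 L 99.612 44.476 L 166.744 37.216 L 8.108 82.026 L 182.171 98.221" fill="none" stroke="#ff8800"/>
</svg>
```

G21
G90
G00 X56.023 Y143.694
M4 S812
G01 X48.337 Y129.865 F920
G01 X32.517 Y129.606
G01 X24.383 Y143.178
G01 X32.069 Y157.007
G01 X47.889 Y157.266
G01 X56.023 Y143.694
M5
G00 X170.748 Y129.514
M4 S812
G01 X99.612 Y141.088 F920
G01 X166.744 Y148.348
G01 X8.108 Y103.538
G01 X182.171 Y87.343
M5
G00 X0.000 Y0.000

1 u = 1 mm; y_m = 185.564 − y.

[1] `<path>` regular polygon, #ff8800→cut S812 F920: (56.023,143.694) → (48.337,129.865) → (32.517,129.606) → (24.383,143.178) → (32.069,157.007) → (47.889,157.266) → (56.023,143.694) (closed)

[2] `<path>` open polyline, #ff8800→cut S812 F920: (170.748,129.514) → (99.612,141.088) → (166.744,148.348) → (8.108,103.538) → (182.171,87.343)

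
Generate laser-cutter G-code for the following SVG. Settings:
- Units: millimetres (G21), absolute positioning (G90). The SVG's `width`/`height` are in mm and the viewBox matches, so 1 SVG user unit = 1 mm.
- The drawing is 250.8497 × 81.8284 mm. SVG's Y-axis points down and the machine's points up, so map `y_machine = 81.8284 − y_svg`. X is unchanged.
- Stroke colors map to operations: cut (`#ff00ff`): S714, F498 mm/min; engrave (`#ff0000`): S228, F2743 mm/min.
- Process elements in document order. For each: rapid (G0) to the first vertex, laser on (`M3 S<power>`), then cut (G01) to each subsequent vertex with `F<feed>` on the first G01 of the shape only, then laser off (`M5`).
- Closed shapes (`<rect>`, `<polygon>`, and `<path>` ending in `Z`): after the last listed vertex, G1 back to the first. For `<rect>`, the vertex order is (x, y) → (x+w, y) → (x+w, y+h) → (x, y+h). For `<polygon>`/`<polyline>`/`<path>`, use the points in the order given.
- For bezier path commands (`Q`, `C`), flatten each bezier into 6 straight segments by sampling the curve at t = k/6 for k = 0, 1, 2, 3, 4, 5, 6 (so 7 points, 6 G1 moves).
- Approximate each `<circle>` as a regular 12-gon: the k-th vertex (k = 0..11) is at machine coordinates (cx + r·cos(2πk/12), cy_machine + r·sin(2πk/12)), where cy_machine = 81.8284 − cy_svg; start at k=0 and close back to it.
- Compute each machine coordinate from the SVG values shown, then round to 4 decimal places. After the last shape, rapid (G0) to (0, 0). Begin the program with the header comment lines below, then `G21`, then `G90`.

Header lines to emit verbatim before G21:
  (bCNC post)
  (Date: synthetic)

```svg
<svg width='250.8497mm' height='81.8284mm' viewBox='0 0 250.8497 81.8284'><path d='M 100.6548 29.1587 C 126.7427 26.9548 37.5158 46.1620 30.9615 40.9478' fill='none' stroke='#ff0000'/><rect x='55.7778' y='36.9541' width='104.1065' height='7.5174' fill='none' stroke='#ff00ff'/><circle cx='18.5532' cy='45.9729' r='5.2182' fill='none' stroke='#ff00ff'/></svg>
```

1 u = 1 mm; y_m = 81.8284 − y.

[1] `<path>` cubic bezier, #ff0000→engrave S228 F2743: (100.6548,52.6697) → (105.0058,52.1996) → (95.6373,49.4341) → (78.0490,45.6463) → (57.7405,42.1094) → (40.2114,40.0964) → (30.9615,40.8806)

[2] `<rect>` rectangle, #ff00ff→cut S714 F498: (55.7778,44.8743) → (159.8843,44.8743) → (159.8843,37.3569) → (55.7778,37.3569) → (55.7778,44.8743) (closed)

[3] `<circle>` circle, #ff00ff→cut S714 F498: (23.7714,35.8555) → (23.0723,38.4646) → (21.1623,40.3746) → (18.5532,41.0737) → (15.9441,40.3746) → (14.0341,38.4646) → (13.3350,35.8555) → (14.0341,33.2464) → (15.9441,31.3364) → (18.5532,30.6373) → (21.1623,31.3364) → (23.0723,33.2464) → (23.7714,35.8555) (closed)

(bCNC post)
(Date: synthetic)
G21
G90
G0 X100.6548 Y52.6697
M3 S228
G01 X105.0058 Y52.1996 F2743
G01 X95.6373 Y49.4341
G01 X78.0490 Y45.6463
G01 X57.7405 Y42.1094
G01 X40.2114 Y40.0964
G01 X30.9615 Y40.8806
M5
G0 X55.7778 Y44.8743
M3 S714
G01 X159.8843 Y44.8743 F498
G01 X159.8843 Y37.3569
G01 X55.7778 Y37.3569
G01 X55.7778 Y44.8743
M5
G0 X23.7714 Y35.8555
M3 S714
G01 X23.0723 Y38.4646 F498
G01 X21.1623 Y40.3746
G01 X18.5532 Y41.0737
G01 X15.9441 Y40.3746
G01 X14.0341 Y38.4646
G01 X13.3350 Y35.8555
G01 X14.0341 Y33.2464
G01 X15.9441 Y31.3364
G01 X18.5532 Y30.6373
G01 X21.1623 Y31.3364
G01 X23.0723 Y33.2464
G01 X23.7714 Y35.8555
M5
G0 X0.0000 Y0.0000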